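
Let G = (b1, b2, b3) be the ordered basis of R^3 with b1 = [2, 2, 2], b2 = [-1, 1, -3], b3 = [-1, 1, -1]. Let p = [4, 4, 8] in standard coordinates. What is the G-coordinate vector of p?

Write p = c_1 b1 + ... + c_3 b3 and solve for the c_i.
Gaussian elimination on [M | p] yields c = (2, -2, 2).
Check: 2b1 - 2b2 + 2b3 = [4, 4, 8].

[2, -2, 2]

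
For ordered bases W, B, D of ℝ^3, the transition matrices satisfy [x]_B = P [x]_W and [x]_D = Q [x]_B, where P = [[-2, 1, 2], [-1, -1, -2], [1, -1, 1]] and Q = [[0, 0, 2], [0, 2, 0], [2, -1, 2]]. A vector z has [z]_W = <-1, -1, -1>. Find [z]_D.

Apply P to get B-coordinates <-1, 4, -1>, then Q to get D-coordinates.
The result is [z]_D = <-2, 8, -8>.

<-2, 8, -8>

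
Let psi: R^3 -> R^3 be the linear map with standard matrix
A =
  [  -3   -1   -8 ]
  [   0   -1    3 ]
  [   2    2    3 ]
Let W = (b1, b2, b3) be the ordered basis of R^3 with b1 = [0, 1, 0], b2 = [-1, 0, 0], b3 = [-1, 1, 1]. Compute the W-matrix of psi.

With P the matrix whose columns are b1, ..., b3, [psi]_W = P^(-1) A P.
Column by column: psi(b1) = A b1 = [-1, -1, 2]; its W-coordinates [-3, -1, 2] give column 1.
Continuing for each basis vector yields [psi]_W = [[-3, 2, -1], [-1, -1, 3], [2, -2, 3]].

[[-3, 2, -1], [-1, -1, 3], [2, -2, 3]]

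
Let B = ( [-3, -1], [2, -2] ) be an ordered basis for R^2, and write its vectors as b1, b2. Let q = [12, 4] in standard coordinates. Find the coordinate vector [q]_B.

We seek scalars with c_1 b1 + c_2 b2 = q; equivalently solve M c = q where the columns of M are b1, b2.
System: -3c_1 + 2c_2 = 12, -c_1 - 2c_2 = 4; solving gives c_1 = -4, c_2 = 0.
Check: -4b1 + 0·b2 = [12, 4].

[-4, 0]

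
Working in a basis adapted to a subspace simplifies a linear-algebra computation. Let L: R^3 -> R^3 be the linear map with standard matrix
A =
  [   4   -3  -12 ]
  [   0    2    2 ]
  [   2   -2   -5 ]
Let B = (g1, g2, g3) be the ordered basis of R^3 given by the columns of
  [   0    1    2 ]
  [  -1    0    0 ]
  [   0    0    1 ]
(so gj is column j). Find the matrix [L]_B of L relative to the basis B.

The j-th column of [L]_B is [L(gj)]_B.
L(g1) = A g1 = [3, -2, 2] = 2g1 - g2 + 2g3, so column 1 is [2, -1, 2].
Repeating for g2, g3 and assembling the columns gives [[2, 0, -2], [-1, 0, -2], [2, 2, -1]].

[[2, 0, -2], [-1, 0, -2], [2, 2, -1]]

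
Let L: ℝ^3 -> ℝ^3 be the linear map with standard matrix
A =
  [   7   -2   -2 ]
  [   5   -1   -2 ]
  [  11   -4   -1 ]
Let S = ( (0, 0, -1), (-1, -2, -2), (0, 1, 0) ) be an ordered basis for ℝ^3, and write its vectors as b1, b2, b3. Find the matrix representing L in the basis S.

The j-th column of [L]_S is [L(bj)]_S.
L(b1) = A b1 = (2, 2, 1) = 3b1 - 2b2 - 2b3, so column 1 is (3, -2, -2).
Repeating for b2, b3 and assembling the columns gives [[3, 3, 0], [-2, -1, 2], [-2, -1, 3]].

[[3, 3, 0], [-2, -1, 2], [-2, -1, 3]]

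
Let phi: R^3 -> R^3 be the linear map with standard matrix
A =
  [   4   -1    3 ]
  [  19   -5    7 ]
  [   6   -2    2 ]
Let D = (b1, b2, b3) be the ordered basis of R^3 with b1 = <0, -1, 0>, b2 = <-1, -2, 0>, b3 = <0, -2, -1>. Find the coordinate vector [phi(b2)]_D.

Compute phi(b2) = A b2 = <-2, -9, -2> in standard coordinates.
Then write this in D-coordinates: solve for y in y_1 b1 + ... + y_3 b3 = <-2, -9, -2>.
This gives y = <1, 2, 2>, which is column 2 of [phi]_D.

<1, 2, 2>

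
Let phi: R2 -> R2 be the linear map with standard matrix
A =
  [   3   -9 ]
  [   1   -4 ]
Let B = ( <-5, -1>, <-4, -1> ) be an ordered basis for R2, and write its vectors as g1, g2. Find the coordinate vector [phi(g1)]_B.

<2, -1>

Compute phi(g1) = A g1 = <-6, -1> in standard coordinates.
Then write this in B-coordinates: solve for y in y_1 g1 + y_2 g2 = <-6, -1>.
This gives y = <2, -1>, which is column 1 of [phi]_B.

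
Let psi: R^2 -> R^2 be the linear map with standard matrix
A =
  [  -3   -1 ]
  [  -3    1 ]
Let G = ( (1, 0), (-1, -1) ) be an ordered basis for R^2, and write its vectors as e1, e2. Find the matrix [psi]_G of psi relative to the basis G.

The j-th column of [psi]_G is [psi(ej)]_G.
psi(e1) = A e1 = (-3, -3) = 0·e1 + 3e2, so column 1 is (0, 3).
Repeating for e2 and assembling the columns gives [[0, 2], [3, -2]].

[[0, 2], [3, -2]]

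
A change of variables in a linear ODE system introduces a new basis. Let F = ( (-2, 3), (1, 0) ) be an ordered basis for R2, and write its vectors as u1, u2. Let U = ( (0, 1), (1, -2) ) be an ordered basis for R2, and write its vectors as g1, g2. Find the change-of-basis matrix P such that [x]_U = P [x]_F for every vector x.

Column j of P is [uj]_U, since P maps F-coordinates to U-coordinates.
Expressing u1 in U: u1 = -g1 - 2g2, so column 1 of P is (-1, -2).
Doing the same for each uj gives P = [[-1, 2], [-2, 1]].

[[-1, 2], [-2, 1]]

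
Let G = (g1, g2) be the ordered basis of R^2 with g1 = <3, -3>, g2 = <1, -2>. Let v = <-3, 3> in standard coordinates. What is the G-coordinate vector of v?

We seek scalars with c_1 g1 + c_2 g2 = v; equivalently solve M c = v where the columns of M are g1, g2.
System: 3c_1 + c_2 = -3, -3c_1 - 2c_2 = 3; solving gives c_1 = -1, c_2 = 0.
Check: -g1 + 0·g2 = <-3, 3>.

<-1, 0>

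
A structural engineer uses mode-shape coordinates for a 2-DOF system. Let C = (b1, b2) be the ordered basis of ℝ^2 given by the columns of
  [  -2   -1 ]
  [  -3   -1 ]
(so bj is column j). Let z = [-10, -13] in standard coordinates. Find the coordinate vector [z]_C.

[3, 4]

[z]_C is the unique c with M c = z, where M has columns b1, b2.
System: -2c_1 - c_2 = -10, -3c_1 - c_2 = -13; solving gives c_1 = 3, c_2 = 4.
Check: 3b1 + 4b2 = [-10, -13].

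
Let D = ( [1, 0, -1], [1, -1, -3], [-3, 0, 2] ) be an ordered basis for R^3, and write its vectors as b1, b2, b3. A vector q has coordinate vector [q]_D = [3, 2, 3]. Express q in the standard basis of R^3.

By definition q = 3b1 + 2b2 + 3b3.
Summing componentwise gives [-4, -2, -3].

[-4, -2, -3]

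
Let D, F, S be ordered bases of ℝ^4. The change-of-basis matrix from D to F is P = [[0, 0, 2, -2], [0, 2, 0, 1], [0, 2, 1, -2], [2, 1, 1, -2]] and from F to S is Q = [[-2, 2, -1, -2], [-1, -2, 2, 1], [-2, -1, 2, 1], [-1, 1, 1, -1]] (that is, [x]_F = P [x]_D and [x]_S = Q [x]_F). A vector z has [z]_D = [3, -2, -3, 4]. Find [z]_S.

[57, -23, -9, 6]

Composing the changes, [z]_S = Q P [z]_D.
Q P = [[-4, 0, -7, 12], [2, 1, 1, -6], [2, 3, -1, -3], [-2, 3, -2, 3]]; applying this to [3, -2, -3, 4] gives [57, -23, -9, 6].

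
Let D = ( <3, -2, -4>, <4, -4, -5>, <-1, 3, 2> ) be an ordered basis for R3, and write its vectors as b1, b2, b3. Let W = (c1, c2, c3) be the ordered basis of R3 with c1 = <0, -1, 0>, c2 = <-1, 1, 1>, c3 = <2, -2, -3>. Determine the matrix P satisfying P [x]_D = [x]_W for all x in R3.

Take x = bj: its D-coordinates are the j-th standard unit vector, so P e_j — column j of P — equals [bj]_W.
b1 = -c1 - c2 + c3, giving column 1 = <-1, -1, 1>; repeating for each j gives P = [[-1, 0, -2], [-1, -2, -1], [1, 1, -1]].

[[-1, 0, -2], [-1, -2, -1], [1, 1, -1]]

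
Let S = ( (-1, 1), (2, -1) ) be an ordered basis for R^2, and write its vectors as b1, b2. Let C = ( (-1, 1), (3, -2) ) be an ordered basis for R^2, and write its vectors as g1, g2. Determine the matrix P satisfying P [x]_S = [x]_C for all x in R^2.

Take x = bj: its S-coordinates are the j-th standard unit vector, so P e_j — column j of P — equals [bj]_C.
b1 = g1 + 0·g2, giving column 1 = (1, 0); repeating for each j gives P = [[1, 1], [0, 1]].

[[1, 1], [0, 1]]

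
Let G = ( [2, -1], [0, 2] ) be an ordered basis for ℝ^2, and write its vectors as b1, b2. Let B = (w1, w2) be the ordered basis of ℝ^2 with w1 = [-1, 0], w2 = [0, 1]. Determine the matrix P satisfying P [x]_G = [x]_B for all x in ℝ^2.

[[-2, 0], [-1, 2]]

Column j of P is [bj]_B, since P maps G-coordinates to B-coordinates.
Expressing b1 in B: b1 = -2w1 - w2, so column 1 of P is [-2, -1].
Doing the same for each bj gives P = [[-2, 0], [-1, 2]].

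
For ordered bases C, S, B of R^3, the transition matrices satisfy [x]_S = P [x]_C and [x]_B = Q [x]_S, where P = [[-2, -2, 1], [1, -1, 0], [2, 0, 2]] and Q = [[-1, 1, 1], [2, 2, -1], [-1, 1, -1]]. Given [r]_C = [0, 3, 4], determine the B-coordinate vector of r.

First [r]_S = P [r]_C = [-2, -3, 8].
Then [r]_B = Q [r]_S = [7, -18, -9].

[7, -18, -9]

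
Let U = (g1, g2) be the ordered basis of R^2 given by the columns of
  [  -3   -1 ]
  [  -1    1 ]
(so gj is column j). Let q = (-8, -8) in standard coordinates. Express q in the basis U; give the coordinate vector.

Write q = c_1 g1 + c_2 g2 and solve for the c_i.
System: -3c_1 - c_2 = -8, -c_1 + c_2 = -8; solving gives c_1 = 4, c_2 = -4.
Check: 4g1 - 4g2 = (-8, -8).

(4, -4)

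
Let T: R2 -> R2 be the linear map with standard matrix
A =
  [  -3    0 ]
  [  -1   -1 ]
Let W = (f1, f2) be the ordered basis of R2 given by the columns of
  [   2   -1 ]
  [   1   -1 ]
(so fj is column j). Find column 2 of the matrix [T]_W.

Compute T(f2) = A f2 = [3, 2] in standard coordinates.
Then write this in W-coordinates: solve for y in y_1 f1 + y_2 f2 = [3, 2].
This gives y = [1, -1], which is column 2 of [T]_W.

[1, -1]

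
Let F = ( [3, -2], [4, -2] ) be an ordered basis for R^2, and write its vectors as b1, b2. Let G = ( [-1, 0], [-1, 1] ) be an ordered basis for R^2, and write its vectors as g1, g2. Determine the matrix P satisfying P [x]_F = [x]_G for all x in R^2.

[[-1, -2], [-2, -2]]

Take x = bj: its F-coordinates are the j-th standard unit vector, so P e_j — column j of P — equals [bj]_G.
b1 = -g1 - 2g2, giving column 1 = [-1, -2]; repeating for each j gives P = [[-1, -2], [-2, -2]].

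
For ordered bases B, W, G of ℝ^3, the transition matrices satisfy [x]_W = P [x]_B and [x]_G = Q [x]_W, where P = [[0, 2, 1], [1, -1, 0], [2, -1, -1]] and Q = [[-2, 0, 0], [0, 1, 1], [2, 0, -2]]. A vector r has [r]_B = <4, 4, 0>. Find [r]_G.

Apply P to get W-coordinates <8, 0, 4>, then Q to get G-coordinates.
The result is [r]_G = <-16, 4, 8>.

<-16, 4, 8>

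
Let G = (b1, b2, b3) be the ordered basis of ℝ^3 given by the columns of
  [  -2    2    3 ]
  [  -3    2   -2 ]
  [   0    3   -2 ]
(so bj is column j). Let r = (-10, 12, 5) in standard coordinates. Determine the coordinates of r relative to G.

(-2, -1, -4)

Write r = c_1 b1 + ... + c_3 b3 and solve for the c_i.
Row-reducing the augmented matrix [M | r] gives c = (-2, -1, -4).
Check: -2b1 - b2 - 4b3 = (-10, 12, 5).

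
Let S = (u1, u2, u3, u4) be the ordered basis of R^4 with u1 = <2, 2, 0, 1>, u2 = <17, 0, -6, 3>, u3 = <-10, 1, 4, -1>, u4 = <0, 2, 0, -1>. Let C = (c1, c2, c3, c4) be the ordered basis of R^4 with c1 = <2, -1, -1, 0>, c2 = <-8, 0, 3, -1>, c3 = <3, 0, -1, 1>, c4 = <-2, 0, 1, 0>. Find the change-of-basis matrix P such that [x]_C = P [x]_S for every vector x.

[[-2, 0, -1, -2], [-1, -2, 1, -1], [0, 1, 0, -2], [1, 1, 0, -1]]

Let M have columns uj and N have columns cj. Then for every x, N [x]_C = x = M [x]_S, so P = N^(-1) M.
Since det N = 1, N^(-1) has integer entries; multiplying gives P = [[-2, 0, -1, -2], [-1, -2, 1, -1], [0, 1, 0, -2], [1, 1, 0, -1]].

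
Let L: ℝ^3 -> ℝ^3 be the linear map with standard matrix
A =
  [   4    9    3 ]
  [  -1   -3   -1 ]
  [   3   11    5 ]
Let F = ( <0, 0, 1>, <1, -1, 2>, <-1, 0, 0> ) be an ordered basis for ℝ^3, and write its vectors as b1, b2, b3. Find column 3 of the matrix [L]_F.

<-1, -1, 3>

Compute L(b3) = A b3 = <-4, 1, -3> in standard coordinates.
Then write this in F-coordinates: solve for y in y_1 b1 + ... + y_3 b3 = <-4, 1, -3>.
This gives y = <-1, -1, 3>, which is column 3 of [L]_F.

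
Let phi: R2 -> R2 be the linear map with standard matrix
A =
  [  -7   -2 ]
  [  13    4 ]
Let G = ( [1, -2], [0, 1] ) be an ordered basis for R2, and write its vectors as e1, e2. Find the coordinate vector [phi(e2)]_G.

Compute phi(e2) = A e2 = [-2, 4] in standard coordinates.
Then write this in G-coordinates: solve for y in y_1 e1 + y_2 e2 = [-2, 4].
This gives y = [-2, 0], which is column 2 of [phi]_G.

[-2, 0]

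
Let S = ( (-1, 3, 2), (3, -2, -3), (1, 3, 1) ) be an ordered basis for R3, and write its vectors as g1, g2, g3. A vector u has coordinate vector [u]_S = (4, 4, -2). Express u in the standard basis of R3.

u = M [u]_S, where M has columns g1, ..., g3.
Carrying out the matrix-vector product, u = (6, -2, -6).

(6, -2, -6)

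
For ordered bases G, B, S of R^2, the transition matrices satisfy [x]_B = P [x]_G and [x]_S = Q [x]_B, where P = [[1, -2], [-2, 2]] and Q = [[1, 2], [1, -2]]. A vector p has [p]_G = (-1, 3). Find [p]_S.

(9, -23)

Composing the changes, [p]_S = Q P [p]_G.
Q P = [[-3, 2], [5, -6]]; applying this to (-1, 3) gives (9, -23).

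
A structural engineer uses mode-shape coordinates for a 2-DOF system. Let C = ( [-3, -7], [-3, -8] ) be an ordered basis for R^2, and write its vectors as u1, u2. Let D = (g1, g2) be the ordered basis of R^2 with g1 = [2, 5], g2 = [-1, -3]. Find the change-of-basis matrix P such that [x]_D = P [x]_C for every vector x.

[[-2, -1], [-1, 1]]

Let M have columns uj and N have columns gj. Then for every x, N [x]_D = x = M [x]_C, so P = N^(-1) M.
Since det N = -1, N^(-1) has integer entries; multiplying gives P = [[-2, -1], [-1, 1]].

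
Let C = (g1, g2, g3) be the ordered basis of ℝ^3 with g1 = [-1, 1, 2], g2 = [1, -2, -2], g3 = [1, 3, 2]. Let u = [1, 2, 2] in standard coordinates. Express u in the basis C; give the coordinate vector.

We seek scalars with c_1 g1 + ... + c_3 g3 = u; equivalently solve M c = u where the columns of M are g1, ..., g3.
Row-reducing the augmented matrix [M | u] gives c = (1, 1, 1).
Check: g1 + g2 + g3 = [1, 2, 2].

[1, 1, 1]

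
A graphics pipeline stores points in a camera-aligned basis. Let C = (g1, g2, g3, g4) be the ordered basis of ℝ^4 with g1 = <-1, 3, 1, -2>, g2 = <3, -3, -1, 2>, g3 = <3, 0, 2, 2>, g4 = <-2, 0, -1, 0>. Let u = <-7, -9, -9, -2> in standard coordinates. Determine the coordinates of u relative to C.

<-4, -1, -4, -2>

We seek scalars with c_1 g1 + ... + c_4 g4 = u; equivalently solve M c = u where the columns of M are g1, ..., g4.
Row-reducing the augmented matrix [M | u] gives c = (-4, -1, -4, -2).
Check: -4g1 - g2 - 4g3 - 2g4 = <-7, -9, -9, -2>.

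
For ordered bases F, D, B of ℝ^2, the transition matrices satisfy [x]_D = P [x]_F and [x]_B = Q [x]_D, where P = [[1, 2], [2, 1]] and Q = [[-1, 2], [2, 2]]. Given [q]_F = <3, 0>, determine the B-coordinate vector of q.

Composing the changes, [q]_B = Q P [q]_F.
Q P = [[3, 0], [6, 6]]; applying this to <3, 0> gives <9, 18>.

<9, 18>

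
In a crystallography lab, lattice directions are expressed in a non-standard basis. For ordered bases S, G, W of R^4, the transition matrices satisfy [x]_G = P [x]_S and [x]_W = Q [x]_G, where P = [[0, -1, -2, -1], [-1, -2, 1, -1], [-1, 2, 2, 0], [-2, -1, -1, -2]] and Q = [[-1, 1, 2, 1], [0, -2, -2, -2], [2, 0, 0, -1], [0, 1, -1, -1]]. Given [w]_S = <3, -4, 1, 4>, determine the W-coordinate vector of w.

<-25, 36, 7, 22>

Apply P to get G-coordinates <-2, 2, -9, -11>, then Q to get W-coordinates.
The result is [w]_W = <-25, 36, 7, 22>.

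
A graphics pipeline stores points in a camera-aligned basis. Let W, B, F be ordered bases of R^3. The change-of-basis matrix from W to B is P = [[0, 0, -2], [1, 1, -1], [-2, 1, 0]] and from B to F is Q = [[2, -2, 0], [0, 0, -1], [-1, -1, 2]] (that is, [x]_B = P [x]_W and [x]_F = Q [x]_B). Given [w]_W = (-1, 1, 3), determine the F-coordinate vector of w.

(-6, -3, 15)

First [w]_B = P [w]_W = (-6, -3, 3).
Then [w]_F = Q [w]_B = (-6, -3, 15).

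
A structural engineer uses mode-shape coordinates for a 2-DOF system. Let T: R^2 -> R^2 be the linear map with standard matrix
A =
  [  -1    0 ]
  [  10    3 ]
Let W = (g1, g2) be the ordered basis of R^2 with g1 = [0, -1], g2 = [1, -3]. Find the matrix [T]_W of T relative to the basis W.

[[3, 2], [0, -1]]

Let P have columns g1, g2. Then [T]_W = P^(-1) A P.
Here det P = 1, so P^(-1) is integer; computing A P first and then P^(-1)(A P) gives [[3, 2], [0, -1]].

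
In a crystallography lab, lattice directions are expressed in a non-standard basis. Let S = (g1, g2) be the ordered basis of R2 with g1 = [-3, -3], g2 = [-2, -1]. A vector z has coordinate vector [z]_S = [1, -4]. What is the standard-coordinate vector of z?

z = M [z]_S, where M has columns g1, g2.
Carrying out the matrix-vector product, z = [5, 1].

[5, 1]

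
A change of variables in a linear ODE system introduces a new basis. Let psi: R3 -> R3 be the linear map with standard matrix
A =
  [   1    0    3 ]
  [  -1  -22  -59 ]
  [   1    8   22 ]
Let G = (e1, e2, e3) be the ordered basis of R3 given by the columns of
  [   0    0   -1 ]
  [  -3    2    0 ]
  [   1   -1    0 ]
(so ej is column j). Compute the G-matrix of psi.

[[-3, -3, 1], [-1, 3, 2], [-3, 3, 1]]

Let P have columns e1, ..., e3. Then [psi]_G = P^(-1) A P.
Here det P = -1, so P^(-1) is integer; computing A P first and then P^(-1)(A P) gives [[-3, -3, 1], [-1, 3, 2], [-3, 3, 1]].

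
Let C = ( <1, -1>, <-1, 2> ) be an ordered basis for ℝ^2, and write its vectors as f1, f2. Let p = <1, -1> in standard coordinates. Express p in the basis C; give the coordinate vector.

[p]_C is the unique c with M c = p, where M has columns f1, f2.
System: c_1 - c_2 = 1, -c_1 + 2c_2 = -1; solving gives c_1 = 1, c_2 = 0.
Check: f1 + 0·f2 = <1, -1>.

<1, 0>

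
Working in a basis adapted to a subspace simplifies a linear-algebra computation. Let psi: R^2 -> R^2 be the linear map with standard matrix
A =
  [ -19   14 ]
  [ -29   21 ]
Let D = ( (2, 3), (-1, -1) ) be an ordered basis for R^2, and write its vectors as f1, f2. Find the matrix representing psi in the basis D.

The j-th column of [psi]_D is [psi(fj)]_D.
psi(f1) = A f1 = (4, 5) = f1 - 2f2, so column 1 is (1, -2).
Repeating for f2 and assembling the columns gives [[1, 3], [-2, 1]].

[[1, 3], [-2, 1]]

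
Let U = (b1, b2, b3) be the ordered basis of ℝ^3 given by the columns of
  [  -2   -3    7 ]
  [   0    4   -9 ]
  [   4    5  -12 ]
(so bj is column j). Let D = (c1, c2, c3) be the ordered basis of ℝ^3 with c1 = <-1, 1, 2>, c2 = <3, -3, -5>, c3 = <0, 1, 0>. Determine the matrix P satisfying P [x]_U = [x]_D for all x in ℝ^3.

[[2, 0, -1], [0, -1, 2], [-2, 1, -2]]

Let M have columns bj and N have columns cj. Then for every x, N [x]_D = x = M [x]_U, so P = N^(-1) M.
Since det N = 1, N^(-1) has integer entries; multiplying gives P = [[2, 0, -1], [0, -1, 2], [-2, 1, -2]].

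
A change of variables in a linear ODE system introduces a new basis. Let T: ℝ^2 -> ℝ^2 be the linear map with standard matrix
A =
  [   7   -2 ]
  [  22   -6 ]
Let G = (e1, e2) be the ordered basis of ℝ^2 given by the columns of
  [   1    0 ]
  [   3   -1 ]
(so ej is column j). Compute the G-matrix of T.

[[1, 2], [-1, 0]]

Let P have columns e1, e2. Then [T]_G = P^(-1) A P.
Here det P = -1, so P^(-1) is integer; computing A P first and then P^(-1)(A P) gives [[1, 2], [-1, 0]].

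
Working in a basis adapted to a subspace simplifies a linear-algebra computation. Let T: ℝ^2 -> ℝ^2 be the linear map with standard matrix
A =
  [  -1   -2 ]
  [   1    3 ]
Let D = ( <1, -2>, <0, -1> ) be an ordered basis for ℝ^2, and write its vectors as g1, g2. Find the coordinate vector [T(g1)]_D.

Compute T(g1) = A g1 = <3, -5> in standard coordinates.
Then write this in D-coordinates: solve for y in y_1 g1 + y_2 g2 = <3, -5>.
This gives y = <3, -1>, which is column 1 of [T]_D.

<3, -1>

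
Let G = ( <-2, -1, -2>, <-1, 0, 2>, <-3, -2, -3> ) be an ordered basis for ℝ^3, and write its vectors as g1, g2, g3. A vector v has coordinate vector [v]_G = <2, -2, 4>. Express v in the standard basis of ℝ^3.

<-14, -10, -20>

The coordinates say v = 2g1 - 2g2 + 4g3; adding the scaled basis vectors gives <-14, -10, -20>.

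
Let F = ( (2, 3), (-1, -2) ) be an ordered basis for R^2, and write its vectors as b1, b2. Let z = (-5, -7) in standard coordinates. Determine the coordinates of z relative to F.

(-3, -1)

Write z = c_1 b1 + c_2 b2 and solve for the c_i.
System: 2c_1 - c_2 = -5, 3c_1 - 2c_2 = -7; solving gives c_1 = -3, c_2 = -1.
Check: -3b1 - b2 = (-5, -7).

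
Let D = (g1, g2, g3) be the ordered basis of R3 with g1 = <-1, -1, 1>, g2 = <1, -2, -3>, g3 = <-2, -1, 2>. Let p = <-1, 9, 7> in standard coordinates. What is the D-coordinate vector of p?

<-4, -3, 1>

We seek scalars with c_1 g1 + ... + c_3 g3 = p; equivalently solve M c = p where the columns of M are g1, ..., g3.
Gaussian elimination on [M | p] yields c = (-4, -3, 1).
Check: -4g1 - 3g2 + g3 = <-1, 9, 7>.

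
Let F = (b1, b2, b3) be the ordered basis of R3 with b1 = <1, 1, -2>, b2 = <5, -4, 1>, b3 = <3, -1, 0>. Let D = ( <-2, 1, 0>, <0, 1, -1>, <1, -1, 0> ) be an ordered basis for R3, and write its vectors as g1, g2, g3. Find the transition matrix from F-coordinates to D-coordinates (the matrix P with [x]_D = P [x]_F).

[[0, -2, -2], [2, -1, 0], [1, 1, -1]]

Take x = bj: its F-coordinates are the j-th standard unit vector, so P e_j — column j of P — equals [bj]_D.
b1 = 0·g1 + 2g2 + g3, giving column 1 = <0, 2, 1>; repeating for each j gives P = [[0, -2, -2], [2, -1, 0], [1, 1, -1]].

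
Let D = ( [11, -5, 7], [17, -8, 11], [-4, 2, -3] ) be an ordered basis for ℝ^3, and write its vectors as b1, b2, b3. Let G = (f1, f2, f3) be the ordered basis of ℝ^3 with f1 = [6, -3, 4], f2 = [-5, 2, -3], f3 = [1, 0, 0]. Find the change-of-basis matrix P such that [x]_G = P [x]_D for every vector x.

Column j of P is [bj]_G, since P maps D-coordinates to G-coordinates.
Expressing b1 in G: b1 = f1 - f2 + 0·f3, so column 1 of P is [1, -1, 0].
Doing the same for each bj gives P = [[1, 2, 0], [-1, -1, 1], [0, 0, 1]].

[[1, 2, 0], [-1, -1, 1], [0, 0, 1]]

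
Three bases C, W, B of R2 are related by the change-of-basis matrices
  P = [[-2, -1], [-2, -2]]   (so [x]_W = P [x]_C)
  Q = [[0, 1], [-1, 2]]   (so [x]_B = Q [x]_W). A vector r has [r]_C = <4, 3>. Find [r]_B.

<-14, -17>

Apply P to get W-coordinates <-11, -14>, then Q to get B-coordinates.
The result is [r]_B = <-14, -17>.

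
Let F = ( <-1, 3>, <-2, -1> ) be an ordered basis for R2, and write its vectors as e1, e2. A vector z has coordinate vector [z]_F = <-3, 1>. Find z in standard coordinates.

<1, -10>

z = M [z]_F, where M has columns e1, e2.
Carrying out the matrix-vector product, z = <1, -10>.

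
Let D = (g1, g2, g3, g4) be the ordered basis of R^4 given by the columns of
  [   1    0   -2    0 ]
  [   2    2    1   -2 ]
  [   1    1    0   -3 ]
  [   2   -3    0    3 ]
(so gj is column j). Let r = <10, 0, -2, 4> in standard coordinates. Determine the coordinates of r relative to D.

<2, 2, -4, 2>

[r]_D is the unique c with M c = r, where M has columns g1, ..., g4.
Gaussian elimination on [M | r] yields c = (2, 2, -4, 2).
Check: 2g1 + 2g2 - 4g3 + 2g4 = <10, 0, -2, 4>.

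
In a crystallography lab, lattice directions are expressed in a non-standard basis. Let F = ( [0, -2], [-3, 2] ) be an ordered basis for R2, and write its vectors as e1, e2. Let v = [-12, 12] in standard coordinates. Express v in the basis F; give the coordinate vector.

Write v = c_1 e1 + c_2 e2 and solve for the c_i.
System: 0c_1 - 3c_2 = -12, -2c_1 + 2c_2 = 12; solving gives c_1 = -2, c_2 = 4.
Check: -2e1 + 4e2 = [-12, 12].

[-2, 4]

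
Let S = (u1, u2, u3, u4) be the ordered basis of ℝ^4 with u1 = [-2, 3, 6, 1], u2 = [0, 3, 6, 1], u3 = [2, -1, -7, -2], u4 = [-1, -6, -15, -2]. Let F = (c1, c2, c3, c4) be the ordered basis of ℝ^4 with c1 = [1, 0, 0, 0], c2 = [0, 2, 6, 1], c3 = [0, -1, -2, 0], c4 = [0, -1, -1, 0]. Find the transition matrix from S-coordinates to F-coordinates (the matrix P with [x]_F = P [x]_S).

Let M have columns uj and N have columns cj. Then for every x, N [x]_F = x = M [x]_S, so P = N^(-1) M.
Since det N = -1, N^(-1) has integer entries; multiplying gives P = [[-2, 0, 2, -1], [1, 1, -2, -2], [1, 1, -2, 1], [-2, -2, -1, 1]].

[[-2, 0, 2, -1], [1, 1, -2, -2], [1, 1, -2, 1], [-2, -2, -1, 1]]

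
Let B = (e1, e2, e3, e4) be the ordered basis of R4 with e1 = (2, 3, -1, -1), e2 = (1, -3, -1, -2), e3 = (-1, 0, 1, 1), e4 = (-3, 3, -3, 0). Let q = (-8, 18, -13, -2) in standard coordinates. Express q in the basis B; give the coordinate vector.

[q]_B is the unique c with M c = q, where M has columns e1, ..., e4.
Row-reducing the augmented matrix [M | q] gives c = (3, 1, 3, 4).
Check: 3e1 + e2 + 3e3 + 4e4 = (-8, 18, -13, -2).

(3, 1, 3, 4)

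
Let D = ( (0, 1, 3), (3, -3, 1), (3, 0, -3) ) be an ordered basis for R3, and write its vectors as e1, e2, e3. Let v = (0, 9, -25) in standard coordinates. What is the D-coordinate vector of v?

We seek scalars with c_1 e1 + ... + c_3 e3 = v; equivalently solve M c = v where the columns of M are e1, ..., e3.
Solving this 3x3 system gives c = (-3, -4, 4).
Check: -3e1 - 4e2 + 4e3 = (0, 9, -25).

(-3, -4, 4)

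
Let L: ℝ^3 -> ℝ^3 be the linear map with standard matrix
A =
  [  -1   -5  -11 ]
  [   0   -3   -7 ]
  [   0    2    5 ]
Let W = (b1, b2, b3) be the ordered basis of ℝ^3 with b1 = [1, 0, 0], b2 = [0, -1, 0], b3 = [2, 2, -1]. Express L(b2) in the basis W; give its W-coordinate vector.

[1, 1, 2]

Compute L(b2) = A b2 = [5, 3, -2] in standard coordinates.
Then write this in W-coordinates: solve for y in y_1 b1 + ... + y_3 b3 = [5, 3, -2].
This gives y = [1, 1, 2], which is column 2 of [L]_W.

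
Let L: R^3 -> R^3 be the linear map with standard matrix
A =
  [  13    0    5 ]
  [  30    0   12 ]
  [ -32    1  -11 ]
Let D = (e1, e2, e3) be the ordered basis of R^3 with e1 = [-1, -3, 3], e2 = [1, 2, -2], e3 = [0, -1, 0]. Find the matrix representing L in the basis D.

[[0, -2, -1], [2, 1, -1], [-2, 2, 1]]

With P the matrix whose columns are e1, ..., e3, [L]_D = P^(-1) A P.
Column by column: L(e1) = A e1 = [2, 6, -4]; its D-coordinates [0, 2, -2] give column 1.
Continuing for each basis vector yields [L]_D = [[0, -2, -1], [2, 1, -1], [-2, 2, 1]].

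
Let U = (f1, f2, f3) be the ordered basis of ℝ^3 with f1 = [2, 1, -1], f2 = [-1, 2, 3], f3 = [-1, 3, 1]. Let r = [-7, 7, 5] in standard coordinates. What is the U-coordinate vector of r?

[-2, 0, 3]

We seek scalars with c_1 f1 + ... + c_3 f3 = r; equivalently solve M c = r where the columns of M are f1, ..., f3.
Solving this 3x3 system gives c = (-2, 0, 3).
Check: -2f1 + 0·f2 + 3f3 = [-7, 7, 5].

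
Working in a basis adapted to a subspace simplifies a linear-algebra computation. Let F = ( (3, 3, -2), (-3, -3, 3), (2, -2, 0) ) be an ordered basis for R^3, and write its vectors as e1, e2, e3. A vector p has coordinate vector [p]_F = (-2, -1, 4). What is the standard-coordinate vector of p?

(5, -11, 1)

The coordinates say p = -2e1 - e2 + 4e3; adding the scaled basis vectors gives (5, -11, 1).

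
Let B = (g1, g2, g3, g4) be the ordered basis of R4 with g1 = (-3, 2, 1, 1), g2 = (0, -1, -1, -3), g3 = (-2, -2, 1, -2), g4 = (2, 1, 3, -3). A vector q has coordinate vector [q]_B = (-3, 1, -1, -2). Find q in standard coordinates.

By definition q = -3g1 + g2 - g3 - 2g4.
Summing componentwise gives (7, -7, -11, 2).

(7, -7, -11, 2)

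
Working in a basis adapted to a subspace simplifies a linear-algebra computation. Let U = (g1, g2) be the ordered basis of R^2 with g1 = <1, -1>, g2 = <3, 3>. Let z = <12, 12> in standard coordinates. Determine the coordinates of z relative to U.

<0, 4>

[z]_U is the unique c with M c = z, where M has columns g1, g2.
System: c_1 + 3c_2 = 12, -c_1 + 3c_2 = 12; solving gives c_1 = 0, c_2 = 4.
Check: 0·g1 + 4g2 = <12, 12>.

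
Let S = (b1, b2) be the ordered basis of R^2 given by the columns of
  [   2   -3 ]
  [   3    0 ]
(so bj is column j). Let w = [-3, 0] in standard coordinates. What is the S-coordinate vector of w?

[0, 1]

Write w = c_1 b1 + c_2 b2 and solve for the c_i.
System: 2c_1 - 3c_2 = -3, 3c_1 + 0c_2 = 0; solving gives c_1 = 0, c_2 = 1.
Check: 0·b1 + b2 = [-3, 0].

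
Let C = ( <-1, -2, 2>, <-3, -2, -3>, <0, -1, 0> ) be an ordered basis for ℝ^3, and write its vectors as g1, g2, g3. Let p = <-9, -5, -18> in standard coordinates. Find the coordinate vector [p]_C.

<-3, 4, 3>

We seek scalars with c_1 g1 + ... + c_3 g3 = p; equivalently solve M c = p where the columns of M are g1, ..., g3.
Row-reducing the augmented matrix [M | p] gives c = (-3, 4, 3).
Check: -3g1 + 4g2 + 3g3 = <-9, -5, -18>.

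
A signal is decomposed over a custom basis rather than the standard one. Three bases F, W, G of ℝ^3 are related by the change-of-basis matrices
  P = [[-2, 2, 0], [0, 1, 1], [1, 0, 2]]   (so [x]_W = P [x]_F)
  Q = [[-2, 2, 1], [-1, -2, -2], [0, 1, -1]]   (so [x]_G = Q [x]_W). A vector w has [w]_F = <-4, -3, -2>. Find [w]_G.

Composing the changes, [w]_G = Q P [w]_F.
Q P = [[5, -2, 4], [0, -4, -6], [-1, 1, -1]]; applying this to <-4, -3, -2> gives <-22, 24, 3>.

<-22, 24, 3>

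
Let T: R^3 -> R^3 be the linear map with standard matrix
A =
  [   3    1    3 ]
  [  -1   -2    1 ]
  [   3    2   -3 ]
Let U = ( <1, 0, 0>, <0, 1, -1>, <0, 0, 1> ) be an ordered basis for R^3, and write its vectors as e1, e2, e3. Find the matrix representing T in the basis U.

The j-th column of [T]_U is [T(ej)]_U.
T(e1) = A e1 = <3, -1, 3> = 3e1 - e2 + 2e3, so column 1 is <3, -1, 2>.
Repeating for e2, e3 and assembling the columns gives [[3, -2, 3], [-1, -3, 1], [2, 2, -2]].

[[3, -2, 3], [-1, -3, 1], [2, 2, -2]]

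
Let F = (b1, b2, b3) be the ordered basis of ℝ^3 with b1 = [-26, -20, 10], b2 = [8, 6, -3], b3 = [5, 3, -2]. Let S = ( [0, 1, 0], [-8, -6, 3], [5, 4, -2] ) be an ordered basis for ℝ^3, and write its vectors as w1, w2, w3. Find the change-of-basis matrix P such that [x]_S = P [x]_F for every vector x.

[[0, 0, -1], [2, -1, 0], [-2, 0, 1]]

Let M have columns bj and N have columns wj. Then for every x, N [x]_S = x = M [x]_F, so P = N^(-1) M.
Since det N = -1, N^(-1) has integer entries; multiplying gives P = [[0, 0, -1], [2, -1, 0], [-2, 0, 1]].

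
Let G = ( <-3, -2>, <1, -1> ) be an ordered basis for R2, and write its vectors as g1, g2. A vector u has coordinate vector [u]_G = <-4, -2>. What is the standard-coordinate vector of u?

The coordinates say u = -4g1 - 2g2; adding the scaled basis vectors gives <10, 10>.

<10, 10>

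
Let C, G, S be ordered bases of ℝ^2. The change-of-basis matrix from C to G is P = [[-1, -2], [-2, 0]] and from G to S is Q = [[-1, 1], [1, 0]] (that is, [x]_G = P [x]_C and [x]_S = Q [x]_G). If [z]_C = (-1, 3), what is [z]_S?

(7, -5)

First [z]_G = P [z]_C = (-5, 2).
Then [z]_S = Q [z]_G = (7, -5).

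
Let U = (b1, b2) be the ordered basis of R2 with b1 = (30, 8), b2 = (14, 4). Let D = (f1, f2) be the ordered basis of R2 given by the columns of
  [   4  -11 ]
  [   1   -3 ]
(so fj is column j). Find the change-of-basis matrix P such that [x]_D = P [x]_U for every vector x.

[[2, -2], [-2, -2]]

Column j of P is [bj]_D, since P maps U-coordinates to D-coordinates.
Expressing b1 in D: b1 = 2f1 - 2f2, so column 1 of P is (2, -2).
Doing the same for each bj gives P = [[2, -2], [-2, -2]].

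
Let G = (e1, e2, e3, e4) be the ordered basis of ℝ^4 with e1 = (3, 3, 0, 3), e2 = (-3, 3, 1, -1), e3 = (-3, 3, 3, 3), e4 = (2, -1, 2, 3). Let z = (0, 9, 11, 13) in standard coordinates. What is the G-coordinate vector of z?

(1, 2, 1, 3)

Write z = c_1 e1 + ... + c_4 e4 and solve for the c_i.
Gaussian elimination on [M | z] yields c = (1, 2, 1, 3).
Check: e1 + 2e2 + e3 + 3e4 = (0, 9, 11, 13).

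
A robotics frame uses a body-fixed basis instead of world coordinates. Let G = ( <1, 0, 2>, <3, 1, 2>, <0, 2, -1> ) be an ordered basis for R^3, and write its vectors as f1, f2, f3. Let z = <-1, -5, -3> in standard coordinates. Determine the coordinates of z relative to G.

[z]_G is the unique c with M c = z, where M has columns f1, ..., f3.
Row-reducing the augmented matrix [M | z] gives c = (-4, 1, -3).
Check: -4f1 + f2 - 3f3 = <-1, -5, -3>.

<-4, 1, -3>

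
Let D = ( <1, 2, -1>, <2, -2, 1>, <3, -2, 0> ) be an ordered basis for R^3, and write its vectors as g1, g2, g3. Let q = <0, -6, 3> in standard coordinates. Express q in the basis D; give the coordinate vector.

<-2, 1, 0>

We seek scalars with c_1 g1 + ... + c_3 g3 = q; equivalently solve M c = q where the columns of M are g1, ..., g3.
Gaussian elimination on [M | q] yields c = (-2, 1, 0).
Check: -2g1 + g2 + 0·g3 = <0, -6, 3>.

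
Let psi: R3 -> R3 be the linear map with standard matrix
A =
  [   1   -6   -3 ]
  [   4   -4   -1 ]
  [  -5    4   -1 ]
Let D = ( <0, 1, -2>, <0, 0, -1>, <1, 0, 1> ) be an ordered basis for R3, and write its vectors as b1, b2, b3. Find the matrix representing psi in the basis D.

Let P have columns b1, ..., b3. Then [psi]_D = P^(-1) A P.
Here det P = -1, so P^(-1) is integer; computing A P first and then P^(-1)(A P) gives [[-2, 1, 3], [-2, 0, -2], [0, 3, -2]].

[[-2, 1, 3], [-2, 0, -2], [0, 3, -2]]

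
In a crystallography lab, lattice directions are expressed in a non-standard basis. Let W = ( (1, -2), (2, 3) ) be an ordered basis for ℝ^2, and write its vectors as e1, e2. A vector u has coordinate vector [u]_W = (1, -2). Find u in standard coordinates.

By definition u = e1 - 2e2.
Summing componentwise gives (-3, -8).

(-3, -8)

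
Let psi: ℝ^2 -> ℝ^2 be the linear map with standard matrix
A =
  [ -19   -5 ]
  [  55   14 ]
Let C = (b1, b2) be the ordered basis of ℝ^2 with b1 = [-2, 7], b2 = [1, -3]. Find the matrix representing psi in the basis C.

[[-3, 1], [-3, -2]]

Let P have columns b1, b2. Then [psi]_C = P^(-1) A P.
Here det P = -1, so P^(-1) is integer; computing A P first and then P^(-1)(A P) gives [[-3, 1], [-3, -2]].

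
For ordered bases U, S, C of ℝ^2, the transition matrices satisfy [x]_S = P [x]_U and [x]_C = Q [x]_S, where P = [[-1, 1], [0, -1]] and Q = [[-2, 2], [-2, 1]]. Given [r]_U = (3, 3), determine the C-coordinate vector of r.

(-6, -3)

Apply P to get S-coordinates (0, -3), then Q to get C-coordinates.
The result is [r]_C = (-6, -3).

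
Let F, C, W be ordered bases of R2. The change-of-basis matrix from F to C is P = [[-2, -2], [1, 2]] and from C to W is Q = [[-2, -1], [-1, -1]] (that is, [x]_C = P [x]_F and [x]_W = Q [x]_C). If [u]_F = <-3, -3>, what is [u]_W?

Apply P to get C-coordinates <12, -9>, then Q to get W-coordinates.
The result is [u]_W = <-15, -3>.

<-15, -3>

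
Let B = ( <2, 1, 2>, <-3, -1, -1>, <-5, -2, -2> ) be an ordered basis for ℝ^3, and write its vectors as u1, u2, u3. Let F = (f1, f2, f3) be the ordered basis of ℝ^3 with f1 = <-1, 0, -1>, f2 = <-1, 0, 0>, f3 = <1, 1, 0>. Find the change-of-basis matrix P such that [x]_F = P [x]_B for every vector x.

Column j of P is [uj]_F, since P maps B-coordinates to F-coordinates.
Expressing u1 in F: u1 = -2f1 + f2 + f3, so column 1 of P is <-2, 1, 1>.
Doing the same for each uj gives P = [[-2, 1, 2], [1, 1, 1], [1, -1, -2]].

[[-2, 1, 2], [1, 1, 1], [1, -1, -2]]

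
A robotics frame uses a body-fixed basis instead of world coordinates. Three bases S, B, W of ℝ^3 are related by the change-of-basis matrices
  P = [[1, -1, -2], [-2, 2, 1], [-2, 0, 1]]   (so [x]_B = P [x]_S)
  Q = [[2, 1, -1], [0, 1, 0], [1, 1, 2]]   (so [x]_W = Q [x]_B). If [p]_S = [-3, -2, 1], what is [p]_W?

First [p]_B = P [p]_S = [-3, 3, 7].
Then [p]_W = Q [p]_B = [-10, 3, 14].

[-10, 3, 14]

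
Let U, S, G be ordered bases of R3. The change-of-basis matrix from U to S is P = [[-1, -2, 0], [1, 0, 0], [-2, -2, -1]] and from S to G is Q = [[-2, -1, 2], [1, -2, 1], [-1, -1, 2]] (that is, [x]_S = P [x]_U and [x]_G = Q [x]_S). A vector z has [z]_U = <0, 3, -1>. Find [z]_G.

First [z]_S = P [z]_U = <-6, 0, -5>.
Then [z]_G = Q [z]_S = <2, -11, -4>.

<2, -11, -4>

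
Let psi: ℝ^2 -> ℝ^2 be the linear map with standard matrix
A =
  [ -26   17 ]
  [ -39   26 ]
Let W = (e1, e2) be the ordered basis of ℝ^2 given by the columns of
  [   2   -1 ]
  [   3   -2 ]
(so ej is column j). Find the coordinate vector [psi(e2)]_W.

<-3, 2>

Column 2 of [psi]_W is the W-coordinate vector of psi(e2).
In standard coordinates psi(e2) = A e2 = <-8, -13>.
Converting to W: <-8, -13> = -3e1 + 2e2, so the coordinate vector is <-3, 2>.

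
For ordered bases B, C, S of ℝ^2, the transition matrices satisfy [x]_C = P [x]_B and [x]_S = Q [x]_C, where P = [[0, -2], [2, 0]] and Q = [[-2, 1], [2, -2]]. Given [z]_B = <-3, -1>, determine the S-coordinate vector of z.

<-10, 16>

Apply P to get C-coordinates <2, -6>, then Q to get S-coordinates.
The result is [z]_S = <-10, 16>.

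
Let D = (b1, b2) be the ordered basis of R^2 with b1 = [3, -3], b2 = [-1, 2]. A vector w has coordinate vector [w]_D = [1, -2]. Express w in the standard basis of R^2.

[5, -7]

By definition w = b1 - 2b2.
Summing componentwise gives [5, -7].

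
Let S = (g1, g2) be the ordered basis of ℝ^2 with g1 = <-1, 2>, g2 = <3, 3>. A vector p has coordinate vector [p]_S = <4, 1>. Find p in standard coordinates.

<-1, 11>

By definition p = 4g1 + g2.
Summing componentwise gives <-1, 11>.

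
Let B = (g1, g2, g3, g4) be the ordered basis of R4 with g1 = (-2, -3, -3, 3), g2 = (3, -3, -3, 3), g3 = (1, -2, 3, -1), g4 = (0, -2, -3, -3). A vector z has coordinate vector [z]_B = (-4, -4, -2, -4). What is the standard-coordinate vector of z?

By definition z = -4g1 - 4g2 - 2g3 - 4g4.
Summing componentwise gives (-6, 36, 30, -10).

(-6, 36, 30, -10)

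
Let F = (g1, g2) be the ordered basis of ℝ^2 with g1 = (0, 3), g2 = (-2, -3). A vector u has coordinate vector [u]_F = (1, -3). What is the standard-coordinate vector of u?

The coordinates say u = g1 - 3g2; adding the scaled basis vectors gives (6, 12).

(6, 12)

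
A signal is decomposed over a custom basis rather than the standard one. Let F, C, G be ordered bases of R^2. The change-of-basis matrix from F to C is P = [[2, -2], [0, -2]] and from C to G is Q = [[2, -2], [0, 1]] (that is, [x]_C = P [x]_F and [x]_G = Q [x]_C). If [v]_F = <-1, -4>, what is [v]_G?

<-4, 8>

First [v]_C = P [v]_F = <6, 8>.
Then [v]_G = Q [v]_C = <-4, 8>.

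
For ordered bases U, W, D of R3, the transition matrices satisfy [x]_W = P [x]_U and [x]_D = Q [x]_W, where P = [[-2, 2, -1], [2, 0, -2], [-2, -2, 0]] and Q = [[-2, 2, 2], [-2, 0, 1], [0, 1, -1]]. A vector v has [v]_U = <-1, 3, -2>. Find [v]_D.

First [v]_W = P [v]_U = <10, 2, -4>.
Then [v]_D = Q [v]_W = <-24, -24, 6>.

<-24, -24, 6>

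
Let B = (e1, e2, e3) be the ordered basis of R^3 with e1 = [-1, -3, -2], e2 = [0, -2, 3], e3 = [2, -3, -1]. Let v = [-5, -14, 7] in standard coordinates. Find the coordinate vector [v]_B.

[v]_B is the unique c with M c = v, where M has columns e1, ..., e3.
Gaussian elimination on [M | v] yields c = (3, 4, -1).
Check: 3e1 + 4e2 - e3 = [-5, -14, 7].

[3, 4, -1]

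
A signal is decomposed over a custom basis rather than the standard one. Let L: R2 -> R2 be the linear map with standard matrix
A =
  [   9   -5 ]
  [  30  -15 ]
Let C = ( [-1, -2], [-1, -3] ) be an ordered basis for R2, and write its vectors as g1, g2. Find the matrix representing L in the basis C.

Let P have columns g1, g2. Then [L]_C = P^(-1) A P.
Here det P = 1, so P^(-1) is integer; computing A P first and then P^(-1)(A P) gives [[-3, -3], [2, -3]].

[[-3, -3], [2, -3]]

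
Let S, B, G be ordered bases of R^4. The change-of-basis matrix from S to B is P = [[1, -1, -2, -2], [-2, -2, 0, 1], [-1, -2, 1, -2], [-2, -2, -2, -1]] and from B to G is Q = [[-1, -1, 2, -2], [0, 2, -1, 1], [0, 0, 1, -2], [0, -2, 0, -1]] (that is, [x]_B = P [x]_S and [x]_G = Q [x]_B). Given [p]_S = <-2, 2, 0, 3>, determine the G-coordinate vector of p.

Composing the changes, [p]_G = Q P [p]_S.
Q P = [[3, 3, 8, -1], [-5, -4, -3, 3], [3, 2, 5, 0], [6, 6, 2, -1]]; applying this to <-2, 2, 0, 3> gives <-3, 11, -2, -3>.

<-3, 11, -2, -3>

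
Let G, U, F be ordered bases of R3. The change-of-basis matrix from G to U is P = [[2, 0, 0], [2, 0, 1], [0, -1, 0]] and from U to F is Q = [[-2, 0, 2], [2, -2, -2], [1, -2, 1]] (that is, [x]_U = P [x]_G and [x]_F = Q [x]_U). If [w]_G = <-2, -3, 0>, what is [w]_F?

<14, -6, 7>

Composing the changes, [w]_F = Q P [w]_G.
Q P = [[-4, -2, 0], [0, 2, -2], [-2, -1, -2]]; applying this to <-2, -3, 0> gives <14, -6, 7>.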